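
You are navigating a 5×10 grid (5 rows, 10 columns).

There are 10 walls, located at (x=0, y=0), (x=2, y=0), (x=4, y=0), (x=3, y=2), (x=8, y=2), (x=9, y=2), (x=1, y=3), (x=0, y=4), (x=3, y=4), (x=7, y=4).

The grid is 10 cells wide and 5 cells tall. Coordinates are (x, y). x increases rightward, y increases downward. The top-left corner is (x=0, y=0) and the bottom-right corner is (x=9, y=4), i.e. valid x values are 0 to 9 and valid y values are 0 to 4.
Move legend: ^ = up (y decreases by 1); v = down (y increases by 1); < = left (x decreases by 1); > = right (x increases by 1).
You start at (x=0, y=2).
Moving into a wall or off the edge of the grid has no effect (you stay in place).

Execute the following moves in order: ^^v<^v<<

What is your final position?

Answer: Final position: (x=0, y=2)

Derivation:
Start: (x=0, y=2)
  ^ (up): (x=0, y=2) -> (x=0, y=1)
  ^ (up): blocked, stay at (x=0, y=1)
  v (down): (x=0, y=1) -> (x=0, y=2)
  < (left): blocked, stay at (x=0, y=2)
  ^ (up): (x=0, y=2) -> (x=0, y=1)
  v (down): (x=0, y=1) -> (x=0, y=2)
  < (left): blocked, stay at (x=0, y=2)
  < (left): blocked, stay at (x=0, y=2)
Final: (x=0, y=2)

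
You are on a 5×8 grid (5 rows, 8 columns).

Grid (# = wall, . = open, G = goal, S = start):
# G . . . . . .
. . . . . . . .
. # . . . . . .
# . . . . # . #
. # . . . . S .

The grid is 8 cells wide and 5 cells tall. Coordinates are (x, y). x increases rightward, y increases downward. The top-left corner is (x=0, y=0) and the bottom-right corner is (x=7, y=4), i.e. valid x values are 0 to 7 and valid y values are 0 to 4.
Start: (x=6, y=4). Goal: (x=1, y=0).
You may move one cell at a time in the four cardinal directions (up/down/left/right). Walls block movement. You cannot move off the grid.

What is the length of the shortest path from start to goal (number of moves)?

Answer: Shortest path length: 9

Derivation:
BFS from (x=6, y=4) until reaching (x=1, y=0):
  Distance 0: (x=6, y=4)
  Distance 1: (x=6, y=3), (x=5, y=4), (x=7, y=4)
  Distance 2: (x=6, y=2), (x=4, y=4)
  Distance 3: (x=6, y=1), (x=5, y=2), (x=7, y=2), (x=4, y=3), (x=3, y=4)
  Distance 4: (x=6, y=0), (x=5, y=1), (x=7, y=1), (x=4, y=2), (x=3, y=3), (x=2, y=4)
  Distance 5: (x=5, y=0), (x=7, y=0), (x=4, y=1), (x=3, y=2), (x=2, y=3)
  Distance 6: (x=4, y=0), (x=3, y=1), (x=2, y=2), (x=1, y=3)
  Distance 7: (x=3, y=0), (x=2, y=1)
  Distance 8: (x=2, y=0), (x=1, y=1)
  Distance 9: (x=1, y=0), (x=0, y=1)  <- goal reached here
One shortest path (9 moves): (x=6, y=4) -> (x=5, y=4) -> (x=4, y=4) -> (x=3, y=4) -> (x=2, y=4) -> (x=2, y=3) -> (x=2, y=2) -> (x=2, y=1) -> (x=1, y=1) -> (x=1, y=0)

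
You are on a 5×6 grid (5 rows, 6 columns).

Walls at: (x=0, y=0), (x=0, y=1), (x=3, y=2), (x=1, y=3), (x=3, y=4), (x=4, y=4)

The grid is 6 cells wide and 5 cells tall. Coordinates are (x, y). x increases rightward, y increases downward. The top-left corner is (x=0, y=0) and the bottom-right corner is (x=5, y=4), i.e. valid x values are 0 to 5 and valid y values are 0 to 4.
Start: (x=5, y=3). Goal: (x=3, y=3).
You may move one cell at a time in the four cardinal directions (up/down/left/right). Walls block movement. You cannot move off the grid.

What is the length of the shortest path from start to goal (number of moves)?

Answer: Shortest path length: 2

Derivation:
BFS from (x=5, y=3) until reaching (x=3, y=3):
  Distance 0: (x=5, y=3)
  Distance 1: (x=5, y=2), (x=4, y=3), (x=5, y=4)
  Distance 2: (x=5, y=1), (x=4, y=2), (x=3, y=3)  <- goal reached here
One shortest path (2 moves): (x=5, y=3) -> (x=4, y=3) -> (x=3, y=3)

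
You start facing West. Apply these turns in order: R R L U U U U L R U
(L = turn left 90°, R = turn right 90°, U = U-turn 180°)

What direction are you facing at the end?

Start: West
  R (right (90° clockwise)) -> North
  R (right (90° clockwise)) -> East
  L (left (90° counter-clockwise)) -> North
  U (U-turn (180°)) -> South
  U (U-turn (180°)) -> North
  U (U-turn (180°)) -> South
  U (U-turn (180°)) -> North
  L (left (90° counter-clockwise)) -> West
  R (right (90° clockwise)) -> North
  U (U-turn (180°)) -> South
Final: South

Answer: Final heading: South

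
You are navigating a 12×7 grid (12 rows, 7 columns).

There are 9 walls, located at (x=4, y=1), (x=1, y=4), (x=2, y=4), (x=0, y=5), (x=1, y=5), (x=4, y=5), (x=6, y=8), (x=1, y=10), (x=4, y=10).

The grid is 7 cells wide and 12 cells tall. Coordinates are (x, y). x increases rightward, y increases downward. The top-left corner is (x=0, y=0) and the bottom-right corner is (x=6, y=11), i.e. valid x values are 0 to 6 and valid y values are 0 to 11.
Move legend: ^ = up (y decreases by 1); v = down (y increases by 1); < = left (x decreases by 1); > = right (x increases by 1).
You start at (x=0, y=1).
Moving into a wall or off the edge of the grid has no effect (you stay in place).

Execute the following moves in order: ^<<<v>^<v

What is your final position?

Answer: Final position: (x=0, y=1)

Derivation:
Start: (x=0, y=1)
  ^ (up): (x=0, y=1) -> (x=0, y=0)
  [×3]< (left): blocked, stay at (x=0, y=0)
  v (down): (x=0, y=0) -> (x=0, y=1)
  > (right): (x=0, y=1) -> (x=1, y=1)
  ^ (up): (x=1, y=1) -> (x=1, y=0)
  < (left): (x=1, y=0) -> (x=0, y=0)
  v (down): (x=0, y=0) -> (x=0, y=1)
Final: (x=0, y=1)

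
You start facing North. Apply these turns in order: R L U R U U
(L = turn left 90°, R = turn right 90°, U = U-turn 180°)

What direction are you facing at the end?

Answer: Final heading: West

Derivation:
Start: North
  R (right (90° clockwise)) -> East
  L (left (90° counter-clockwise)) -> North
  U (U-turn (180°)) -> South
  R (right (90° clockwise)) -> West
  U (U-turn (180°)) -> East
  U (U-turn (180°)) -> West
Final: West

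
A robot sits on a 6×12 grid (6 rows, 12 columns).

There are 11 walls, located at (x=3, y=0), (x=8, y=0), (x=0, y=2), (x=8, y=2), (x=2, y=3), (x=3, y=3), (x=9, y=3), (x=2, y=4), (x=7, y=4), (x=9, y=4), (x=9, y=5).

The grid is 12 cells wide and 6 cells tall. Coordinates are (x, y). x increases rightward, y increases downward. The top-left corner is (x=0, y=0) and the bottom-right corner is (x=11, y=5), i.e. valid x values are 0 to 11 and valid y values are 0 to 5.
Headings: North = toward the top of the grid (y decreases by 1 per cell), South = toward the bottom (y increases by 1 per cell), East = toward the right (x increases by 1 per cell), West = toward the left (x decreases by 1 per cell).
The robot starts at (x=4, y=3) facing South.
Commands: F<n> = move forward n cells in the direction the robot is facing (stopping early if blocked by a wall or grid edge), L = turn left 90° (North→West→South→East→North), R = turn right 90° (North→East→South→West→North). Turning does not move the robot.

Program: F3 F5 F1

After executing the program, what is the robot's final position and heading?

Start: (x=4, y=3), facing South
  F3: move forward 2/3 (blocked), now at (x=4, y=5)
  F5: move forward 0/5 (blocked), now at (x=4, y=5)
  F1: move forward 0/1 (blocked), now at (x=4, y=5)
Final: (x=4, y=5), facing South

Answer: Final position: (x=4, y=5), facing South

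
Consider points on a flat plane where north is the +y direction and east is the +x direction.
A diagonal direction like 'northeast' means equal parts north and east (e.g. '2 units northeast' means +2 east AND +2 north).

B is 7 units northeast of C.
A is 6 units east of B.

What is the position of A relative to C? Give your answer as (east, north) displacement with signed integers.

Place C at the origin (east=0, north=0).
  B is 7 units northeast of C: delta (east=+7, north=+7); B at (east=7, north=7).
  A is 6 units east of B: delta (east=+6, north=+0); A at (east=13, north=7).
Therefore A relative to C: (east=13, north=7).

Answer: A is at (east=13, north=7) relative to C.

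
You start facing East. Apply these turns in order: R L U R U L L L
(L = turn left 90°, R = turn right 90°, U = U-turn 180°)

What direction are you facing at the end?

Start: East
  R (right (90° clockwise)) -> South
  L (left (90° counter-clockwise)) -> East
  U (U-turn (180°)) -> West
  R (right (90° clockwise)) -> North
  U (U-turn (180°)) -> South
  L (left (90° counter-clockwise)) -> East
  L (left (90° counter-clockwise)) -> North
  L (left (90° counter-clockwise)) -> West
Final: West

Answer: Final heading: West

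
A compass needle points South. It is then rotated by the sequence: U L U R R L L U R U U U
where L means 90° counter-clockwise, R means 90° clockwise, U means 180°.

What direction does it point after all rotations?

Answer: Final heading: South

Derivation:
Start: South
  U (U-turn (180°)) -> North
  L (left (90° counter-clockwise)) -> West
  U (U-turn (180°)) -> East
  R (right (90° clockwise)) -> South
  R (right (90° clockwise)) -> West
  L (left (90° counter-clockwise)) -> South
  L (left (90° counter-clockwise)) -> East
  U (U-turn (180°)) -> West
  R (right (90° clockwise)) -> North
  U (U-turn (180°)) -> South
  U (U-turn (180°)) -> North
  U (U-turn (180°)) -> South
Final: South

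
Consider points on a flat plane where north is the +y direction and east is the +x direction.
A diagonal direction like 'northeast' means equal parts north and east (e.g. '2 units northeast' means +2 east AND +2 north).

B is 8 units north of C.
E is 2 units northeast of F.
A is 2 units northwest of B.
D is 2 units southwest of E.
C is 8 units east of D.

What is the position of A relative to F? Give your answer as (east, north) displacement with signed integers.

Place F at the origin (east=0, north=0).
  E is 2 units northeast of F: delta (east=+2, north=+2); E at (east=2, north=2).
  D is 2 units southwest of E: delta (east=-2, north=-2); D at (east=0, north=0).
  C is 8 units east of D: delta (east=+8, north=+0); C at (east=8, north=0).
  B is 8 units north of C: delta (east=+0, north=+8); B at (east=8, north=8).
  A is 2 units northwest of B: delta (east=-2, north=+2); A at (east=6, north=10).
Therefore A relative to F: (east=6, north=10).

Answer: A is at (east=6, north=10) relative to F.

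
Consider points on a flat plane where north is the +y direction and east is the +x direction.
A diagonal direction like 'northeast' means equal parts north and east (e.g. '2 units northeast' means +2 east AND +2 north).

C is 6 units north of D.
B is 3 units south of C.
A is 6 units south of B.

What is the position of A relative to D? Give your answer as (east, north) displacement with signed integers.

Place D at the origin (east=0, north=0).
  C is 6 units north of D: delta (east=+0, north=+6); C at (east=0, north=6).
  B is 3 units south of C: delta (east=+0, north=-3); B at (east=0, north=3).
  A is 6 units south of B: delta (east=+0, north=-6); A at (east=0, north=-3).
Therefore A relative to D: (east=0, north=-3).

Answer: A is at (east=0, north=-3) relative to D.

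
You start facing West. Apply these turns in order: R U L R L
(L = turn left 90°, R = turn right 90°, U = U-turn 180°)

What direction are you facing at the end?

Start: West
  R (right (90° clockwise)) -> North
  U (U-turn (180°)) -> South
  L (left (90° counter-clockwise)) -> East
  R (right (90° clockwise)) -> South
  L (left (90° counter-clockwise)) -> East
Final: East

Answer: Final heading: East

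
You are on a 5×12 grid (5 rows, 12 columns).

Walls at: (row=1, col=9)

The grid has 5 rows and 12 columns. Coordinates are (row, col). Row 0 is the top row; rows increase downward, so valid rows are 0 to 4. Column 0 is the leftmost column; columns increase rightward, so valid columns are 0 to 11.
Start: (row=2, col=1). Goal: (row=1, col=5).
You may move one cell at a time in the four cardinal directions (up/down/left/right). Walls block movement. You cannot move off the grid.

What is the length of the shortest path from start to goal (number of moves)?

Answer: Shortest path length: 5

Derivation:
BFS from (row=2, col=1) until reaching (row=1, col=5):
  Distance 0: (row=2, col=1)
  Distance 1: (row=1, col=1), (row=2, col=0), (row=2, col=2), (row=3, col=1)
  Distance 2: (row=0, col=1), (row=1, col=0), (row=1, col=2), (row=2, col=3), (row=3, col=0), (row=3, col=2), (row=4, col=1)
  Distance 3: (row=0, col=0), (row=0, col=2), (row=1, col=3), (row=2, col=4), (row=3, col=3), (row=4, col=0), (row=4, col=2)
  Distance 4: (row=0, col=3), (row=1, col=4), (row=2, col=5), (row=3, col=4), (row=4, col=3)
  Distance 5: (row=0, col=4), (row=1, col=5), (row=2, col=6), (row=3, col=5), (row=4, col=4)  <- goal reached here
One shortest path (5 moves): (row=2, col=1) -> (row=2, col=2) -> (row=2, col=3) -> (row=2, col=4) -> (row=2, col=5) -> (row=1, col=5)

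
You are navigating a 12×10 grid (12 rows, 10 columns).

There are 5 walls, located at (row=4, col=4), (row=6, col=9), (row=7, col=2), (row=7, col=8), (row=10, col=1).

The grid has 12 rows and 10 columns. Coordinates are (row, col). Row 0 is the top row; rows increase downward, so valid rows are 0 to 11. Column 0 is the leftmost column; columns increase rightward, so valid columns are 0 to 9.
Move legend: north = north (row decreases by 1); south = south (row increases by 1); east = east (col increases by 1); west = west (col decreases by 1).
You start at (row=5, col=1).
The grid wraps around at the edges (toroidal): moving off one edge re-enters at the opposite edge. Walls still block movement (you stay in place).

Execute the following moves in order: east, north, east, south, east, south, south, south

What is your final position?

Start: (row=5, col=1)
  east (east): (row=5, col=1) -> (row=5, col=2)
  north (north): (row=5, col=2) -> (row=4, col=2)
  east (east): (row=4, col=2) -> (row=4, col=3)
  south (south): (row=4, col=3) -> (row=5, col=3)
  east (east): (row=5, col=3) -> (row=5, col=4)
  south (south): (row=5, col=4) -> (row=6, col=4)
  south (south): (row=6, col=4) -> (row=7, col=4)
  south (south): (row=7, col=4) -> (row=8, col=4)
Final: (row=8, col=4)

Answer: Final position: (row=8, col=4)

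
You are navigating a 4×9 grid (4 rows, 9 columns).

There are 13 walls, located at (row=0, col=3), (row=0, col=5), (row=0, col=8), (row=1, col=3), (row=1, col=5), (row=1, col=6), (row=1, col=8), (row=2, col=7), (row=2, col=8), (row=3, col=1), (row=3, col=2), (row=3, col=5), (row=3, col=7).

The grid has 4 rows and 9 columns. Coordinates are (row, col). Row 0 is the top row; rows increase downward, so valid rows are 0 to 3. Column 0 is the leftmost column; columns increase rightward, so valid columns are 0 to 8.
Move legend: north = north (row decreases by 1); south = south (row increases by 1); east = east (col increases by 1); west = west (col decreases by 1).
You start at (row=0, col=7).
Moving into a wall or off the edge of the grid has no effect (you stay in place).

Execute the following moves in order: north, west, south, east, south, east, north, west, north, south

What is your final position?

Answer: Final position: (row=0, col=6)

Derivation:
Start: (row=0, col=7)
  north (north): blocked, stay at (row=0, col=7)
  west (west): (row=0, col=7) -> (row=0, col=6)
  south (south): blocked, stay at (row=0, col=6)
  east (east): (row=0, col=6) -> (row=0, col=7)
  south (south): (row=0, col=7) -> (row=1, col=7)
  east (east): blocked, stay at (row=1, col=7)
  north (north): (row=1, col=7) -> (row=0, col=7)
  west (west): (row=0, col=7) -> (row=0, col=6)
  north (north): blocked, stay at (row=0, col=6)
  south (south): blocked, stay at (row=0, col=6)
Final: (row=0, col=6)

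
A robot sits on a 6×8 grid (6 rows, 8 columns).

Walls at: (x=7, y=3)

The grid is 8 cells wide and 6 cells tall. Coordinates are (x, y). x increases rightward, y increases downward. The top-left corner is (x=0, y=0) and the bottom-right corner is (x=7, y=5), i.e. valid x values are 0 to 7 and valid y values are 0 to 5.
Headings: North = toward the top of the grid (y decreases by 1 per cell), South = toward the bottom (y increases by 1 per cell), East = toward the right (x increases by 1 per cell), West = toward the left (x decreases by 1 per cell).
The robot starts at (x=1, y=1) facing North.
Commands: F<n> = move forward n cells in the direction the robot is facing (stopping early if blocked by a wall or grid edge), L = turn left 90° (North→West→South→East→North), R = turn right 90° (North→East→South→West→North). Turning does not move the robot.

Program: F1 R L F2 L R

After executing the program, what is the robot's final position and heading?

Answer: Final position: (x=1, y=0), facing North

Derivation:
Start: (x=1, y=1), facing North
  F1: move forward 1, now at (x=1, y=0)
  R: turn right, now facing East
  L: turn left, now facing North
  F2: move forward 0/2 (blocked), now at (x=1, y=0)
  L: turn left, now facing West
  R: turn right, now facing North
Final: (x=1, y=0), facing North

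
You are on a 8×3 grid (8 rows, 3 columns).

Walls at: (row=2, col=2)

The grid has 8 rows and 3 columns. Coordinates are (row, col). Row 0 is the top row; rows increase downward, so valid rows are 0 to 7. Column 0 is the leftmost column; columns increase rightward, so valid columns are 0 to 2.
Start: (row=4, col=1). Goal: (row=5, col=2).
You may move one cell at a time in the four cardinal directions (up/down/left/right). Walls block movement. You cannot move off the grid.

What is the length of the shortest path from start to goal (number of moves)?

BFS from (row=4, col=1) until reaching (row=5, col=2):
  Distance 0: (row=4, col=1)
  Distance 1: (row=3, col=1), (row=4, col=0), (row=4, col=2), (row=5, col=1)
  Distance 2: (row=2, col=1), (row=3, col=0), (row=3, col=2), (row=5, col=0), (row=5, col=2), (row=6, col=1)  <- goal reached here
One shortest path (2 moves): (row=4, col=1) -> (row=4, col=2) -> (row=5, col=2)

Answer: Shortest path length: 2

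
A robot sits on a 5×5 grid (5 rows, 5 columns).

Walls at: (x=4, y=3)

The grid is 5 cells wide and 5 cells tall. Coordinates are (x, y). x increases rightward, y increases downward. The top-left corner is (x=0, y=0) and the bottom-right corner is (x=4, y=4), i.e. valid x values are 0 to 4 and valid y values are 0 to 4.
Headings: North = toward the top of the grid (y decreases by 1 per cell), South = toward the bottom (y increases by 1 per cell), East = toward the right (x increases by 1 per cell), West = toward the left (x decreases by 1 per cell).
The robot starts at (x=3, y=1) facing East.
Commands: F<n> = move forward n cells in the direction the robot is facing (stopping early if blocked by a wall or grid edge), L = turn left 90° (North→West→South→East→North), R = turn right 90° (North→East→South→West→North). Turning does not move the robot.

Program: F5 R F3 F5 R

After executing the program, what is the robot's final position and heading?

Answer: Final position: (x=4, y=2), facing West

Derivation:
Start: (x=3, y=1), facing East
  F5: move forward 1/5 (blocked), now at (x=4, y=1)
  R: turn right, now facing South
  F3: move forward 1/3 (blocked), now at (x=4, y=2)
  F5: move forward 0/5 (blocked), now at (x=4, y=2)
  R: turn right, now facing West
Final: (x=4, y=2), facing West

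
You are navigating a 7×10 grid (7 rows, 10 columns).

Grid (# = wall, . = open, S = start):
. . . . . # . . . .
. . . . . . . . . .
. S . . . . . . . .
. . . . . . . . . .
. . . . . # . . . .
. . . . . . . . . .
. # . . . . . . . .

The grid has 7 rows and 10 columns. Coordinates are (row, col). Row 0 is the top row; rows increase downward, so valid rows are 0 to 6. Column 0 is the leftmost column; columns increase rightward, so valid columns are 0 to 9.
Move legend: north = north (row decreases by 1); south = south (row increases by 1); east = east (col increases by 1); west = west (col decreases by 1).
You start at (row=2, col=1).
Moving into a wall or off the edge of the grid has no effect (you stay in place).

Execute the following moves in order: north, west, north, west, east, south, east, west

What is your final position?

Start: (row=2, col=1)
  north (north): (row=2, col=1) -> (row=1, col=1)
  west (west): (row=1, col=1) -> (row=1, col=0)
  north (north): (row=1, col=0) -> (row=0, col=0)
  west (west): blocked, stay at (row=0, col=0)
  east (east): (row=0, col=0) -> (row=0, col=1)
  south (south): (row=0, col=1) -> (row=1, col=1)
  east (east): (row=1, col=1) -> (row=1, col=2)
  west (west): (row=1, col=2) -> (row=1, col=1)
Final: (row=1, col=1)

Answer: Final position: (row=1, col=1)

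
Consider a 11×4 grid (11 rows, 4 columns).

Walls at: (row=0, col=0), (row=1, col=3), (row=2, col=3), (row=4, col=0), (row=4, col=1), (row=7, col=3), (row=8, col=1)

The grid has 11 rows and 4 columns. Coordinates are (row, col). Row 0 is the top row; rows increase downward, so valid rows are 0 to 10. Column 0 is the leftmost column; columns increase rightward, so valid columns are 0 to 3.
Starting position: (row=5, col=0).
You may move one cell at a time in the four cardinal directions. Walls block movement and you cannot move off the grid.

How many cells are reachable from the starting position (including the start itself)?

Answer: Reachable cells: 37

Derivation:
BFS flood-fill from (row=5, col=0):
  Distance 0: (row=5, col=0)
  Distance 1: (row=5, col=1), (row=6, col=0)
  Distance 2: (row=5, col=2), (row=6, col=1), (row=7, col=0)
  Distance 3: (row=4, col=2), (row=5, col=3), (row=6, col=2), (row=7, col=1), (row=8, col=0)
  Distance 4: (row=3, col=2), (row=4, col=3), (row=6, col=3), (row=7, col=2), (row=9, col=0)
  Distance 5: (row=2, col=2), (row=3, col=1), (row=3, col=3), (row=8, col=2), (row=9, col=1), (row=10, col=0)
  Distance 6: (row=1, col=2), (row=2, col=1), (row=3, col=0), (row=8, col=3), (row=9, col=2), (row=10, col=1)
  Distance 7: (row=0, col=2), (row=1, col=1), (row=2, col=0), (row=9, col=3), (row=10, col=2)
  Distance 8: (row=0, col=1), (row=0, col=3), (row=1, col=0), (row=10, col=3)
Total reachable: 37 (grid has 37 open cells total)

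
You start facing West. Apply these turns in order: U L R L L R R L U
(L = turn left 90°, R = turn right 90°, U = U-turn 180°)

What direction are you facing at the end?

Start: West
  U (U-turn (180°)) -> East
  L (left (90° counter-clockwise)) -> North
  R (right (90° clockwise)) -> East
  L (left (90° counter-clockwise)) -> North
  L (left (90° counter-clockwise)) -> West
  R (right (90° clockwise)) -> North
  R (right (90° clockwise)) -> East
  L (left (90° counter-clockwise)) -> North
  U (U-turn (180°)) -> South
Final: South

Answer: Final heading: South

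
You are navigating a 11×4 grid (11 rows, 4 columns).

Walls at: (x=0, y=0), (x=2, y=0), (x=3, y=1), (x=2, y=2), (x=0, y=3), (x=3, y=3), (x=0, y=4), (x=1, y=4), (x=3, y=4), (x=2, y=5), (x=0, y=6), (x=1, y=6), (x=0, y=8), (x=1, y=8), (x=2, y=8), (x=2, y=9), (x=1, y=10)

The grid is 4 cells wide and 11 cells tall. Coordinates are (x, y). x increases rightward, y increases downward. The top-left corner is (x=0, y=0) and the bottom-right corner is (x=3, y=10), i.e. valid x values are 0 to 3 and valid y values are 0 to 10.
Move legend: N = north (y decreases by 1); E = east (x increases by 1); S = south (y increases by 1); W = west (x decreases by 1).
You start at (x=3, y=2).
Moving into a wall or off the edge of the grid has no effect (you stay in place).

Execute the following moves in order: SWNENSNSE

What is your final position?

Answer: Final position: (x=3, y=2)

Derivation:
Start: (x=3, y=2)
  S (south): blocked, stay at (x=3, y=2)
  W (west): blocked, stay at (x=3, y=2)
  N (north): blocked, stay at (x=3, y=2)
  E (east): blocked, stay at (x=3, y=2)
  N (north): blocked, stay at (x=3, y=2)
  S (south): blocked, stay at (x=3, y=2)
  N (north): blocked, stay at (x=3, y=2)
  S (south): blocked, stay at (x=3, y=2)
  E (east): blocked, stay at (x=3, y=2)
Final: (x=3, y=2)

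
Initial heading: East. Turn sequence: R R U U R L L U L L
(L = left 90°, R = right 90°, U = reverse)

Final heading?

Answer: Final heading: South

Derivation:
Start: East
  R (right (90° clockwise)) -> South
  R (right (90° clockwise)) -> West
  U (U-turn (180°)) -> East
  U (U-turn (180°)) -> West
  R (right (90° clockwise)) -> North
  L (left (90° counter-clockwise)) -> West
  L (left (90° counter-clockwise)) -> South
  U (U-turn (180°)) -> North
  L (left (90° counter-clockwise)) -> West
  L (left (90° counter-clockwise)) -> South
Final: South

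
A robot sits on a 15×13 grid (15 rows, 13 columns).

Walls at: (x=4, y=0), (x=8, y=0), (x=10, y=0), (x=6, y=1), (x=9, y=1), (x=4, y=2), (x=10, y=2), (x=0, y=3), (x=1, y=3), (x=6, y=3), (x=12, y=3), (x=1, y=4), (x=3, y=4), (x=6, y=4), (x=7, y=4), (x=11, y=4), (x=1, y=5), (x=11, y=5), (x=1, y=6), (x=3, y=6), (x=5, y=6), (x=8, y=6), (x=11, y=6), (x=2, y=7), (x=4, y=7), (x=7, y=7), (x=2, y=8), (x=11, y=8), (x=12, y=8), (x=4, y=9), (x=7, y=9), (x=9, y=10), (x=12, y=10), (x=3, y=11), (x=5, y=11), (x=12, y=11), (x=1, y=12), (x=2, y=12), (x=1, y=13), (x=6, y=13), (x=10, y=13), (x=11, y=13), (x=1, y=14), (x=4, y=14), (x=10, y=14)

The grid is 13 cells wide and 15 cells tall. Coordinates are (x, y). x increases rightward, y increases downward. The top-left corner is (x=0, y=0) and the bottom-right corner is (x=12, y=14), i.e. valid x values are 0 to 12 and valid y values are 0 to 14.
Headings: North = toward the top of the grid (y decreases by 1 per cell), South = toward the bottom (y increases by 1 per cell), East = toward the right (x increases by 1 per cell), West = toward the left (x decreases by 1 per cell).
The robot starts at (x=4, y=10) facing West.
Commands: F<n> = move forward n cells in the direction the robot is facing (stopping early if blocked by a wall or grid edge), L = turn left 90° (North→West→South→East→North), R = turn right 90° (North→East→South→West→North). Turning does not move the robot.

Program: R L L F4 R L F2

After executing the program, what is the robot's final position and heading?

Start: (x=4, y=10), facing West
  R: turn right, now facing North
  L: turn left, now facing West
  L: turn left, now facing South
  F4: move forward 3/4 (blocked), now at (x=4, y=13)
  R: turn right, now facing West
  L: turn left, now facing South
  F2: move forward 0/2 (blocked), now at (x=4, y=13)
Final: (x=4, y=13), facing South

Answer: Final position: (x=4, y=13), facing South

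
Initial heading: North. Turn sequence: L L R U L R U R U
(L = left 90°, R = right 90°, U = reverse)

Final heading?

Start: North
  L (left (90° counter-clockwise)) -> West
  L (left (90° counter-clockwise)) -> South
  R (right (90° clockwise)) -> West
  U (U-turn (180°)) -> East
  L (left (90° counter-clockwise)) -> North
  R (right (90° clockwise)) -> East
  U (U-turn (180°)) -> West
  R (right (90° clockwise)) -> North
  U (U-turn (180°)) -> South
Final: South

Answer: Final heading: South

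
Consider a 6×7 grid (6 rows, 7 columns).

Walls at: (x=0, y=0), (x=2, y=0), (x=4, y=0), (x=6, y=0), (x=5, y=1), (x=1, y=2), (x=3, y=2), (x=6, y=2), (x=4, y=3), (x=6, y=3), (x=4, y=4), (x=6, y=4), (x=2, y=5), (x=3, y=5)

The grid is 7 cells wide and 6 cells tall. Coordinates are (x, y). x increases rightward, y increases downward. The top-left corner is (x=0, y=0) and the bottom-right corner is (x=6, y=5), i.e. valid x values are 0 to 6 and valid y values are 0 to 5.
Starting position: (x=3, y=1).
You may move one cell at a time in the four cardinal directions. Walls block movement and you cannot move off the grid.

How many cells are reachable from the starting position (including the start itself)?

BFS flood-fill from (x=3, y=1):
  Distance 0: (x=3, y=1)
  Distance 1: (x=3, y=0), (x=2, y=1), (x=4, y=1)
  Distance 2: (x=1, y=1), (x=2, y=2), (x=4, y=2)
  Distance 3: (x=1, y=0), (x=0, y=1), (x=5, y=2), (x=2, y=3)
  Distance 4: (x=0, y=2), (x=1, y=3), (x=3, y=3), (x=5, y=3), (x=2, y=4)
  Distance 5: (x=0, y=3), (x=1, y=4), (x=3, y=4), (x=5, y=4)
  Distance 6: (x=0, y=4), (x=1, y=5), (x=5, y=5)
  Distance 7: (x=0, y=5), (x=4, y=5), (x=6, y=5)
Total reachable: 26 (grid has 28 open cells total)

Answer: Reachable cells: 26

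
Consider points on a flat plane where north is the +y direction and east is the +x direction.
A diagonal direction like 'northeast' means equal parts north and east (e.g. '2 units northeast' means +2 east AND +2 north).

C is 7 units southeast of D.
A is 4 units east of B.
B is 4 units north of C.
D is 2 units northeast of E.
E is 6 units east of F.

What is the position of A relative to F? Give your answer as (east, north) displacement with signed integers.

Answer: A is at (east=19, north=-1) relative to F.

Derivation:
Place F at the origin (east=0, north=0).
  E is 6 units east of F: delta (east=+6, north=+0); E at (east=6, north=0).
  D is 2 units northeast of E: delta (east=+2, north=+2); D at (east=8, north=2).
  C is 7 units southeast of D: delta (east=+7, north=-7); C at (east=15, north=-5).
  B is 4 units north of C: delta (east=+0, north=+4); B at (east=15, north=-1).
  A is 4 units east of B: delta (east=+4, north=+0); A at (east=19, north=-1).
Therefore A relative to F: (east=19, north=-1).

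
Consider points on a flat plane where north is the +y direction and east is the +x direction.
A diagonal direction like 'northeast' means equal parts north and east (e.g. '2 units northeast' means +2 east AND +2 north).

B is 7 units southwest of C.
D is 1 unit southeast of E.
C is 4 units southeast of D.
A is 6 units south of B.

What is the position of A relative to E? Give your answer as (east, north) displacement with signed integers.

Place E at the origin (east=0, north=0).
  D is 1 unit southeast of E: delta (east=+1, north=-1); D at (east=1, north=-1).
  C is 4 units southeast of D: delta (east=+4, north=-4); C at (east=5, north=-5).
  B is 7 units southwest of C: delta (east=-7, north=-7); B at (east=-2, north=-12).
  A is 6 units south of B: delta (east=+0, north=-6); A at (east=-2, north=-18).
Therefore A relative to E: (east=-2, north=-18).

Answer: A is at (east=-2, north=-18) relative to E.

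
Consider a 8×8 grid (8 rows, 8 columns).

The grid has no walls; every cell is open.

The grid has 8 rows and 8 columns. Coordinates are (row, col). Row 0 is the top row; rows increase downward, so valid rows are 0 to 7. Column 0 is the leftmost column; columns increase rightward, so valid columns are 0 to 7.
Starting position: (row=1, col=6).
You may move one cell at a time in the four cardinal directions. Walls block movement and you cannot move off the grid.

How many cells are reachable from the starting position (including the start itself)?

BFS flood-fill from (row=1, col=6):
  Distance 0: (row=1, col=6)
  Distance 1: (row=0, col=6), (row=1, col=5), (row=1, col=7), (row=2, col=6)
  Distance 2: (row=0, col=5), (row=0, col=7), (row=1, col=4), (row=2, col=5), (row=2, col=7), (row=3, col=6)
  Distance 3: (row=0, col=4), (row=1, col=3), (row=2, col=4), (row=3, col=5), (row=3, col=7), (row=4, col=6)
  Distance 4: (row=0, col=3), (row=1, col=2), (row=2, col=3), (row=3, col=4), (row=4, col=5), (row=4, col=7), (row=5, col=6)
  Distance 5: (row=0, col=2), (row=1, col=1), (row=2, col=2), (row=3, col=3), (row=4, col=4), (row=5, col=5), (row=5, col=7), (row=6, col=6)
  Distance 6: (row=0, col=1), (row=1, col=0), (row=2, col=1), (row=3, col=2), (row=4, col=3), (row=5, col=4), (row=6, col=5), (row=6, col=7), (row=7, col=6)
  Distance 7: (row=0, col=0), (row=2, col=0), (row=3, col=1), (row=4, col=2), (row=5, col=3), (row=6, col=4), (row=7, col=5), (row=7, col=7)
  Distance 8: (row=3, col=0), (row=4, col=1), (row=5, col=2), (row=6, col=3), (row=7, col=4)
  Distance 9: (row=4, col=0), (row=5, col=1), (row=6, col=2), (row=7, col=3)
  Distance 10: (row=5, col=0), (row=6, col=1), (row=7, col=2)
  Distance 11: (row=6, col=0), (row=7, col=1)
  Distance 12: (row=7, col=0)
Total reachable: 64 (grid has 64 open cells total)

Answer: Reachable cells: 64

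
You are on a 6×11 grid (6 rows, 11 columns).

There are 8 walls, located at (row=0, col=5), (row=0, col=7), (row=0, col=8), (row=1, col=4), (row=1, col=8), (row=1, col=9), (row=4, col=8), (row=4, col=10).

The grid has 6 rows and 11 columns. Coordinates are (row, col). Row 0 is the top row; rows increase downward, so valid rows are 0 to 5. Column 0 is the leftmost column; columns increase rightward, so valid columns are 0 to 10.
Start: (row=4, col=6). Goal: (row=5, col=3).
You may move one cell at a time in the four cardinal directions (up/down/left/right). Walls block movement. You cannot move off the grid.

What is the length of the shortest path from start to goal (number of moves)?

Answer: Shortest path length: 4

Derivation:
BFS from (row=4, col=6) until reaching (row=5, col=3):
  Distance 0: (row=4, col=6)
  Distance 1: (row=3, col=6), (row=4, col=5), (row=4, col=7), (row=5, col=6)
  Distance 2: (row=2, col=6), (row=3, col=5), (row=3, col=7), (row=4, col=4), (row=5, col=5), (row=5, col=7)
  Distance 3: (row=1, col=6), (row=2, col=5), (row=2, col=7), (row=3, col=4), (row=3, col=8), (row=4, col=3), (row=5, col=4), (row=5, col=8)
  Distance 4: (row=0, col=6), (row=1, col=5), (row=1, col=7), (row=2, col=4), (row=2, col=8), (row=3, col=3), (row=3, col=9), (row=4, col=2), (row=5, col=3), (row=5, col=9)  <- goal reached here
One shortest path (4 moves): (row=4, col=6) -> (row=4, col=5) -> (row=4, col=4) -> (row=4, col=3) -> (row=5, col=3)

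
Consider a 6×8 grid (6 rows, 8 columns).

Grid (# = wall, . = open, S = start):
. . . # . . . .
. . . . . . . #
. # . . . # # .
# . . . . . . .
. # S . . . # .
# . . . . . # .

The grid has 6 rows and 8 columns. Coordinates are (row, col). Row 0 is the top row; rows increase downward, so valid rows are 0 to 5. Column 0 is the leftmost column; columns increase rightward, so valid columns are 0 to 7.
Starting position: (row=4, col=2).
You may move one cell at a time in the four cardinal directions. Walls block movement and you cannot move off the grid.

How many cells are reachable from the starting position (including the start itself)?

Answer: Reachable cells: 37

Derivation:
BFS flood-fill from (row=4, col=2):
  Distance 0: (row=4, col=2)
  Distance 1: (row=3, col=2), (row=4, col=3), (row=5, col=2)
  Distance 2: (row=2, col=2), (row=3, col=1), (row=3, col=3), (row=4, col=4), (row=5, col=1), (row=5, col=3)
  Distance 3: (row=1, col=2), (row=2, col=3), (row=3, col=4), (row=4, col=5), (row=5, col=4)
  Distance 4: (row=0, col=2), (row=1, col=1), (row=1, col=3), (row=2, col=4), (row=3, col=5), (row=5, col=5)
  Distance 5: (row=0, col=1), (row=1, col=0), (row=1, col=4), (row=3, col=6)
  Distance 6: (row=0, col=0), (row=0, col=4), (row=1, col=5), (row=2, col=0), (row=3, col=7)
  Distance 7: (row=0, col=5), (row=1, col=6), (row=2, col=7), (row=4, col=7)
  Distance 8: (row=0, col=6), (row=5, col=7)
  Distance 9: (row=0, col=7)
Total reachable: 37 (grid has 38 open cells total)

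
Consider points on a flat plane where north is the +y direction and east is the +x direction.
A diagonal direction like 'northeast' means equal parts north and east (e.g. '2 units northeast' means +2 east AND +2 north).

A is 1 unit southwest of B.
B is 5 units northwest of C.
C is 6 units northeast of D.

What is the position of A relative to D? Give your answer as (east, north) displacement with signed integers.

Place D at the origin (east=0, north=0).
  C is 6 units northeast of D: delta (east=+6, north=+6); C at (east=6, north=6).
  B is 5 units northwest of C: delta (east=-5, north=+5); B at (east=1, north=11).
  A is 1 unit southwest of B: delta (east=-1, north=-1); A at (east=0, north=10).
Therefore A relative to D: (east=0, north=10).

Answer: A is at (east=0, north=10) relative to D.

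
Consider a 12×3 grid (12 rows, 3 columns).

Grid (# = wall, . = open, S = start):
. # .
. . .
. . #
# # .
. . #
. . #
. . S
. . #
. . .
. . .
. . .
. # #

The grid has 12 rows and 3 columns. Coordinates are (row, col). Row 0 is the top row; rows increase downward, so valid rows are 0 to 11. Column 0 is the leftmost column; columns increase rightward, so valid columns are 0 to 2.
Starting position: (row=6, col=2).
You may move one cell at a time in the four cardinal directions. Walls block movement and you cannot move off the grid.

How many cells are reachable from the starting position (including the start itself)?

Answer: Reachable cells: 19

Derivation:
BFS flood-fill from (row=6, col=2):
  Distance 0: (row=6, col=2)
  Distance 1: (row=6, col=1)
  Distance 2: (row=5, col=1), (row=6, col=0), (row=7, col=1)
  Distance 3: (row=4, col=1), (row=5, col=0), (row=7, col=0), (row=8, col=1)
  Distance 4: (row=4, col=0), (row=8, col=0), (row=8, col=2), (row=9, col=1)
  Distance 5: (row=9, col=0), (row=9, col=2), (row=10, col=1)
  Distance 6: (row=10, col=0), (row=10, col=2)
  Distance 7: (row=11, col=0)
Total reachable: 19 (grid has 27 open cells total)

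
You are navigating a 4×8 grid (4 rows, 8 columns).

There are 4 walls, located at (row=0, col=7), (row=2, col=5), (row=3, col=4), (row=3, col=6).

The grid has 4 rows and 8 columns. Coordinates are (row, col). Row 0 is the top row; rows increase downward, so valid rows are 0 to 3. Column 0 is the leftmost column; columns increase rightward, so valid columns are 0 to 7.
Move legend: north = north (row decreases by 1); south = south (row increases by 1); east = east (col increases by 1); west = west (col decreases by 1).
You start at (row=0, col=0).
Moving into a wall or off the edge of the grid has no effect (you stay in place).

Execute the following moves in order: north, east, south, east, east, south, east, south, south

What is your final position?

Answer: Final position: (row=2, col=4)

Derivation:
Start: (row=0, col=0)
  north (north): blocked, stay at (row=0, col=0)
  east (east): (row=0, col=0) -> (row=0, col=1)
  south (south): (row=0, col=1) -> (row=1, col=1)
  east (east): (row=1, col=1) -> (row=1, col=2)
  east (east): (row=1, col=2) -> (row=1, col=3)
  south (south): (row=1, col=3) -> (row=2, col=3)
  east (east): (row=2, col=3) -> (row=2, col=4)
  south (south): blocked, stay at (row=2, col=4)
  south (south): blocked, stay at (row=2, col=4)
Final: (row=2, col=4)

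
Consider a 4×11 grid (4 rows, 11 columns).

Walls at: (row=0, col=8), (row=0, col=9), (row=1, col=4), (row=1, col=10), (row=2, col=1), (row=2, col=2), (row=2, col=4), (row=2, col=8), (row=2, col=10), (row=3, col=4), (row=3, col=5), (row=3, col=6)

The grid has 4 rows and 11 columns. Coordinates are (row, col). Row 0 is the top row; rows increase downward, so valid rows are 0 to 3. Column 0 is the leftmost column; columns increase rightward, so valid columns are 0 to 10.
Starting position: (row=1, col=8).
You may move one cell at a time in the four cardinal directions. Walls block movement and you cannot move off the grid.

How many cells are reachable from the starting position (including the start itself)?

Answer: Reachable cells: 31

Derivation:
BFS flood-fill from (row=1, col=8):
  Distance 0: (row=1, col=8)
  Distance 1: (row=1, col=7), (row=1, col=9)
  Distance 2: (row=0, col=7), (row=1, col=6), (row=2, col=7), (row=2, col=9)
  Distance 3: (row=0, col=6), (row=1, col=5), (row=2, col=6), (row=3, col=7), (row=3, col=9)
  Distance 4: (row=0, col=5), (row=2, col=5), (row=3, col=8), (row=3, col=10)
  Distance 5: (row=0, col=4)
  Distance 6: (row=0, col=3)
  Distance 7: (row=0, col=2), (row=1, col=3)
  Distance 8: (row=0, col=1), (row=1, col=2), (row=2, col=3)
  Distance 9: (row=0, col=0), (row=1, col=1), (row=3, col=3)
  Distance 10: (row=1, col=0), (row=3, col=2)
  Distance 11: (row=2, col=0), (row=3, col=1)
  Distance 12: (row=3, col=0)
Total reachable: 31 (grid has 32 open cells total)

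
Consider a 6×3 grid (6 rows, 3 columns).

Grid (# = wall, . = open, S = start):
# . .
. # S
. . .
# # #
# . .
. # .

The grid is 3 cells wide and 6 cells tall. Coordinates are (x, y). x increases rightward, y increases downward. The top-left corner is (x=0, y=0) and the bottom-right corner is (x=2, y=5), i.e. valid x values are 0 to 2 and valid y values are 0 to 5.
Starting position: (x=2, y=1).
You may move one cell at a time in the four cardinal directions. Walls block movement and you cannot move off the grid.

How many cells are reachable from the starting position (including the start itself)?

Answer: Reachable cells: 7

Derivation:
BFS flood-fill from (x=2, y=1):
  Distance 0: (x=2, y=1)
  Distance 1: (x=2, y=0), (x=2, y=2)
  Distance 2: (x=1, y=0), (x=1, y=2)
  Distance 3: (x=0, y=2)
  Distance 4: (x=0, y=1)
Total reachable: 7 (grid has 11 open cells total)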